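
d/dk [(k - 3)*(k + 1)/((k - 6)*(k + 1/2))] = 14*(-k^2 - 3)/(4*k^4 - 44*k^3 + 97*k^2 + 132*k + 36)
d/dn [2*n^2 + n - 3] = 4*n + 1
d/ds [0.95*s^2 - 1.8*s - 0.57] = 1.9*s - 1.8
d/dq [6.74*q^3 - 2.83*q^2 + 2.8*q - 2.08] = 20.22*q^2 - 5.66*q + 2.8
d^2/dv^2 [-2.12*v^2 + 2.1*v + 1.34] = -4.24000000000000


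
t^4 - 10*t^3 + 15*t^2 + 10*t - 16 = (t - 8)*(t - 2)*(t - 1)*(t + 1)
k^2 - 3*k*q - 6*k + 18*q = (k - 6)*(k - 3*q)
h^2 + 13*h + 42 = (h + 6)*(h + 7)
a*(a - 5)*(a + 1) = a^3 - 4*a^2 - 5*a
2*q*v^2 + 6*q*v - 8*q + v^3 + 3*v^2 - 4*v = (2*q + v)*(v - 1)*(v + 4)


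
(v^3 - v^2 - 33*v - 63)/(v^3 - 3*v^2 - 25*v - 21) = (v + 3)/(v + 1)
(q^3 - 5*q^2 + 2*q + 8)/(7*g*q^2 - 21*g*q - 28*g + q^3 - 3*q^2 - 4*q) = (q - 2)/(7*g + q)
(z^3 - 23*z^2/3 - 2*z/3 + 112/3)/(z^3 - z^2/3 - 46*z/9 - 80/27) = 9*(z^2 - 5*z - 14)/(9*z^2 + 21*z + 10)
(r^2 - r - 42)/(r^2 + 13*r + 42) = (r - 7)/(r + 7)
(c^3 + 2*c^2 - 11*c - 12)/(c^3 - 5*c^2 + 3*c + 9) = (c + 4)/(c - 3)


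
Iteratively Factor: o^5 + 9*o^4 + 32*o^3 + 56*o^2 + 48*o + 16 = (o + 2)*(o^4 + 7*o^3 + 18*o^2 + 20*o + 8) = (o + 2)^2*(o^3 + 5*o^2 + 8*o + 4) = (o + 2)^3*(o^2 + 3*o + 2) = (o + 1)*(o + 2)^3*(o + 2)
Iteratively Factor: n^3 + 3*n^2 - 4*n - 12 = (n + 3)*(n^2 - 4) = (n - 2)*(n + 3)*(n + 2)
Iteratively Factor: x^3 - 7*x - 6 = (x - 3)*(x^2 + 3*x + 2) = (x - 3)*(x + 1)*(x + 2)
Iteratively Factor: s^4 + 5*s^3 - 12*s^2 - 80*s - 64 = (s + 4)*(s^3 + s^2 - 16*s - 16) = (s + 4)^2*(s^2 - 3*s - 4) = (s + 1)*(s + 4)^2*(s - 4)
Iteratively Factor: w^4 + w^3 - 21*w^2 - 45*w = (w - 5)*(w^3 + 6*w^2 + 9*w) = (w - 5)*(w + 3)*(w^2 + 3*w) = w*(w - 5)*(w + 3)*(w + 3)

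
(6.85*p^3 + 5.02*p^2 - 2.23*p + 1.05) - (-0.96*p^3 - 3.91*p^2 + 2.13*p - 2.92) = 7.81*p^3 + 8.93*p^2 - 4.36*p + 3.97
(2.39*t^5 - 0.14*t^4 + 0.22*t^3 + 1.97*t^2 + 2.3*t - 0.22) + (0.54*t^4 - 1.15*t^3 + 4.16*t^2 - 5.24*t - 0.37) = 2.39*t^5 + 0.4*t^4 - 0.93*t^3 + 6.13*t^2 - 2.94*t - 0.59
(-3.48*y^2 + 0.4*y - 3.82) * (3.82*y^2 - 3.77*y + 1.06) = -13.2936*y^4 + 14.6476*y^3 - 19.7892*y^2 + 14.8254*y - 4.0492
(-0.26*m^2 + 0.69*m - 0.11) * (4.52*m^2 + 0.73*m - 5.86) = -1.1752*m^4 + 2.929*m^3 + 1.5301*m^2 - 4.1237*m + 0.6446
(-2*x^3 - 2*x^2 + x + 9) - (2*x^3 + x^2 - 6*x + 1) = -4*x^3 - 3*x^2 + 7*x + 8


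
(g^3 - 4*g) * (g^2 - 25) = g^5 - 29*g^3 + 100*g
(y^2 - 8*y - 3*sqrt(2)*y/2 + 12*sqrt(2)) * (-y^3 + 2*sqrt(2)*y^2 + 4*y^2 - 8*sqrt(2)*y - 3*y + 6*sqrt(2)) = -y^5 + 7*sqrt(2)*y^4/2 + 12*y^4 - 42*sqrt(2)*y^3 - 41*y^3 + 96*y^2 + 245*sqrt(2)*y^2/2 - 210*y - 84*sqrt(2)*y + 144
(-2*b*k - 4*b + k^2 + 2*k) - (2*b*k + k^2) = -4*b*k - 4*b + 2*k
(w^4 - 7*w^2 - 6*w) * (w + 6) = w^5 + 6*w^4 - 7*w^3 - 48*w^2 - 36*w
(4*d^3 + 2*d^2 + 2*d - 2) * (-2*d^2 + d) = -8*d^5 - 2*d^3 + 6*d^2 - 2*d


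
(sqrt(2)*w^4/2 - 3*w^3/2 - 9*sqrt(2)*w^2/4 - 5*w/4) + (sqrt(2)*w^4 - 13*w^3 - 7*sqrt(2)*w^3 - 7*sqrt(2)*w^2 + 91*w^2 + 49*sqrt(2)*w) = 3*sqrt(2)*w^4/2 - 29*w^3/2 - 7*sqrt(2)*w^3 - 37*sqrt(2)*w^2/4 + 91*w^2 - 5*w/4 + 49*sqrt(2)*w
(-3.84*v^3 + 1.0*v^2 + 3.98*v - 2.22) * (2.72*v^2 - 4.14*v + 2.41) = -10.4448*v^5 + 18.6176*v^4 - 2.5688*v^3 - 20.1056*v^2 + 18.7826*v - 5.3502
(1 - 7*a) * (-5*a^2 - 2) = 35*a^3 - 5*a^2 + 14*a - 2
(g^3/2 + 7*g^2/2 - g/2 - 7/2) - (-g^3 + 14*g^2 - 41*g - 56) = 3*g^3/2 - 21*g^2/2 + 81*g/2 + 105/2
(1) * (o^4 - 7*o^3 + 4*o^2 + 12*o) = o^4 - 7*o^3 + 4*o^2 + 12*o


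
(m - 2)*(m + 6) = m^2 + 4*m - 12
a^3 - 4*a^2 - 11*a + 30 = (a - 5)*(a - 2)*(a + 3)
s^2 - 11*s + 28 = (s - 7)*(s - 4)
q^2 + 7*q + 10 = (q + 2)*(q + 5)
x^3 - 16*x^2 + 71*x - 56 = (x - 8)*(x - 7)*(x - 1)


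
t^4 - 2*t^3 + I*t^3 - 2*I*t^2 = t^2*(t - 2)*(t + I)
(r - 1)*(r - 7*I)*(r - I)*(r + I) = r^4 - r^3 - 7*I*r^3 + r^2 + 7*I*r^2 - r - 7*I*r + 7*I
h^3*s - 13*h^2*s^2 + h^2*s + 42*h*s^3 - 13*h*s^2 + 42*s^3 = (h - 7*s)*(h - 6*s)*(h*s + s)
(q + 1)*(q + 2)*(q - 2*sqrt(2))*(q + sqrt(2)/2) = q^4 - 3*sqrt(2)*q^3/2 + 3*q^3 - 9*sqrt(2)*q^2/2 - 6*q - 3*sqrt(2)*q - 4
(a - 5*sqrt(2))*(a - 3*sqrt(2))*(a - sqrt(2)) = a^3 - 9*sqrt(2)*a^2 + 46*a - 30*sqrt(2)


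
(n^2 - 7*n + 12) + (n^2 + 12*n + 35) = 2*n^2 + 5*n + 47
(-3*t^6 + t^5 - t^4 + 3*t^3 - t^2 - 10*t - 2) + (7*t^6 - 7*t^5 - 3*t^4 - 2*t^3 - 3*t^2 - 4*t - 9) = 4*t^6 - 6*t^5 - 4*t^4 + t^3 - 4*t^2 - 14*t - 11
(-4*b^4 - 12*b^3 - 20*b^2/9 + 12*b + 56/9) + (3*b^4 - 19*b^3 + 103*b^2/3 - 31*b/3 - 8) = -b^4 - 31*b^3 + 289*b^2/9 + 5*b/3 - 16/9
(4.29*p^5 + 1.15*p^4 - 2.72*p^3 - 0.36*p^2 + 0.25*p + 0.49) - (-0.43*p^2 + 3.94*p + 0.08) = 4.29*p^5 + 1.15*p^4 - 2.72*p^3 + 0.07*p^2 - 3.69*p + 0.41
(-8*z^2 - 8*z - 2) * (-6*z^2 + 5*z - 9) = 48*z^4 + 8*z^3 + 44*z^2 + 62*z + 18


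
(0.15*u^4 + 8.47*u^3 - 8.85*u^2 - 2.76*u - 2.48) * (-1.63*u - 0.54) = -0.2445*u^5 - 13.8871*u^4 + 9.8517*u^3 + 9.2778*u^2 + 5.5328*u + 1.3392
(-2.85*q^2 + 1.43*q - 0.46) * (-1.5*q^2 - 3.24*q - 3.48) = 4.275*q^4 + 7.089*q^3 + 5.9748*q^2 - 3.486*q + 1.6008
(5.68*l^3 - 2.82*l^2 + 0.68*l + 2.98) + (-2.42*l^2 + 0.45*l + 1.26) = 5.68*l^3 - 5.24*l^2 + 1.13*l + 4.24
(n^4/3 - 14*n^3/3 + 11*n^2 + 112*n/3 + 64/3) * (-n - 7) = -n^5/3 + 7*n^4/3 + 65*n^3/3 - 343*n^2/3 - 848*n/3 - 448/3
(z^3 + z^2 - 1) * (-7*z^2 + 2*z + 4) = -7*z^5 - 5*z^4 + 6*z^3 + 11*z^2 - 2*z - 4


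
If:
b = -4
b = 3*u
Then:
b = -4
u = -4/3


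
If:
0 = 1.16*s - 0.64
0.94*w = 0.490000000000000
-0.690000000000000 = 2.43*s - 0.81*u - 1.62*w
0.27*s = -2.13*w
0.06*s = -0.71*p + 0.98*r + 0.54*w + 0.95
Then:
No Solution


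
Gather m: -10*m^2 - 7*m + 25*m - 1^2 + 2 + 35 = -10*m^2 + 18*m + 36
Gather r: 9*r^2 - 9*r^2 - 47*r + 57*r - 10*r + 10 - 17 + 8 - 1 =0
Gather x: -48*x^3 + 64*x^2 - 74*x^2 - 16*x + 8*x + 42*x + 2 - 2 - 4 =-48*x^3 - 10*x^2 + 34*x - 4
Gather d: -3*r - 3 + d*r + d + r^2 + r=d*(r + 1) + r^2 - 2*r - 3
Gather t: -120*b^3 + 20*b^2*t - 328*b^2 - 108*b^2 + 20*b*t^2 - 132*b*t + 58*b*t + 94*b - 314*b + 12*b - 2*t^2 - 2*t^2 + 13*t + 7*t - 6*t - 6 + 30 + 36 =-120*b^3 - 436*b^2 - 208*b + t^2*(20*b - 4) + t*(20*b^2 - 74*b + 14) + 60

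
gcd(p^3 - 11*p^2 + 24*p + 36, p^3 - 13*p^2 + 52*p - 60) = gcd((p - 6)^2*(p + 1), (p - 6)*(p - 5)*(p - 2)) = p - 6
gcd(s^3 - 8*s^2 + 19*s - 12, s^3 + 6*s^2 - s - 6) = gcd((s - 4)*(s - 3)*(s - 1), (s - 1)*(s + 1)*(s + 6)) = s - 1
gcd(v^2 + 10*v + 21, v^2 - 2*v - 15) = v + 3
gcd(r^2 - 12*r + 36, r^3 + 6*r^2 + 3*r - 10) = 1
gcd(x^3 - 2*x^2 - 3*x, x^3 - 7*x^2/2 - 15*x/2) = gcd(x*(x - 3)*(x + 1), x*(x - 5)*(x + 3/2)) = x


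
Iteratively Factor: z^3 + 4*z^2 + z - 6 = (z + 3)*(z^2 + z - 2) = (z + 2)*(z + 3)*(z - 1)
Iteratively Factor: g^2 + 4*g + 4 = (g + 2)*(g + 2)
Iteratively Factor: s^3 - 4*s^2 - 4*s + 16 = (s - 2)*(s^2 - 2*s - 8) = (s - 2)*(s + 2)*(s - 4)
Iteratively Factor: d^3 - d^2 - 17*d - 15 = (d - 5)*(d^2 + 4*d + 3) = (d - 5)*(d + 3)*(d + 1)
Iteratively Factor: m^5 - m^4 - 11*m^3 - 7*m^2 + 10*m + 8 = (m + 2)*(m^4 - 3*m^3 - 5*m^2 + 3*m + 4) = (m - 1)*(m + 2)*(m^3 - 2*m^2 - 7*m - 4) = (m - 1)*(m + 1)*(m + 2)*(m^2 - 3*m - 4) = (m - 4)*(m - 1)*(m + 1)*(m + 2)*(m + 1)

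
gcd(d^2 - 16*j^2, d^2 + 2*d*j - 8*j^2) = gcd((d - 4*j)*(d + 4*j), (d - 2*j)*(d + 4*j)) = d + 4*j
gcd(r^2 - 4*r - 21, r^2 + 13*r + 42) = 1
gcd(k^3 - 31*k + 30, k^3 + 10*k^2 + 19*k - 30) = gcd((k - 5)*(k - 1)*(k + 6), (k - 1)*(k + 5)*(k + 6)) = k^2 + 5*k - 6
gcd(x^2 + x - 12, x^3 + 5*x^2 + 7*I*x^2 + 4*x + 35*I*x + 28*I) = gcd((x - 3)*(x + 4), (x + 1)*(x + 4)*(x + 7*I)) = x + 4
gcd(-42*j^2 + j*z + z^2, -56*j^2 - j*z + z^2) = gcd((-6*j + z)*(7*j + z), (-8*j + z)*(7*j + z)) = 7*j + z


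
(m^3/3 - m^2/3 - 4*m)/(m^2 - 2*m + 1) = m*(m^2 - m - 12)/(3*(m^2 - 2*m + 1))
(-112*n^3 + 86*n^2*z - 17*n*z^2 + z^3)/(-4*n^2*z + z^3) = (56*n^2 - 15*n*z + z^2)/(z*(2*n + z))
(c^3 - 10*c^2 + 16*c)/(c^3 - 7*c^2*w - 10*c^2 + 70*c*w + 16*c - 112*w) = c/(c - 7*w)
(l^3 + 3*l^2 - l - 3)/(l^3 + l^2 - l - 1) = (l + 3)/(l + 1)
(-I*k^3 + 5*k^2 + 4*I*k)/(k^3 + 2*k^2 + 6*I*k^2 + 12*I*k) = (-I*k^2 + 5*k + 4*I)/(k^2 + k*(2 + 6*I) + 12*I)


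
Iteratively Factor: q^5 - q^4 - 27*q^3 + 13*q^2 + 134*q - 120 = (q - 5)*(q^4 + 4*q^3 - 7*q^2 - 22*q + 24) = (q - 5)*(q + 4)*(q^3 - 7*q + 6) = (q - 5)*(q + 3)*(q + 4)*(q^2 - 3*q + 2) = (q - 5)*(q - 1)*(q + 3)*(q + 4)*(q - 2)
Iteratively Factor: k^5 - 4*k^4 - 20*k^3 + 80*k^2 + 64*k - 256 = (k - 4)*(k^4 - 20*k^2 + 64) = (k - 4)*(k + 4)*(k^3 - 4*k^2 - 4*k + 16) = (k - 4)*(k - 2)*(k + 4)*(k^2 - 2*k - 8) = (k - 4)^2*(k - 2)*(k + 4)*(k + 2)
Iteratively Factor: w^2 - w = (w - 1)*(w)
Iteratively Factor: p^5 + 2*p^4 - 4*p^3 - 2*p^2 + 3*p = (p - 1)*(p^4 + 3*p^3 - p^2 - 3*p) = p*(p - 1)*(p^3 + 3*p^2 - p - 3) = p*(p - 1)*(p + 1)*(p^2 + 2*p - 3) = p*(p - 1)*(p + 1)*(p + 3)*(p - 1)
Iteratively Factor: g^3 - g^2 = (g)*(g^2 - g) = g*(g - 1)*(g)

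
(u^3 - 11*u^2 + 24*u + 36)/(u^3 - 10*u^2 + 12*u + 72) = (u + 1)/(u + 2)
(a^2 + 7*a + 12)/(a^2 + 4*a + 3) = (a + 4)/(a + 1)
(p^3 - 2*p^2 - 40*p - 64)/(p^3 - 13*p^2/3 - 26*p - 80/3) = 3*(p + 4)/(3*p + 5)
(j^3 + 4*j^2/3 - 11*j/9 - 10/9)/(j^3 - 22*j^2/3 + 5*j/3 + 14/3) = (j + 5/3)/(j - 7)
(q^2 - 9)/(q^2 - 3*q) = (q + 3)/q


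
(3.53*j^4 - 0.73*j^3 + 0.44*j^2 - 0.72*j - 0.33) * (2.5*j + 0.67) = 8.825*j^5 + 0.5401*j^4 + 0.6109*j^3 - 1.5052*j^2 - 1.3074*j - 0.2211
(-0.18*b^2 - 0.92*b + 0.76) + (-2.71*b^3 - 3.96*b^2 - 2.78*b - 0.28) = -2.71*b^3 - 4.14*b^2 - 3.7*b + 0.48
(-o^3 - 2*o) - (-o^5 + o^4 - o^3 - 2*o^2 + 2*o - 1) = o^5 - o^4 + 2*o^2 - 4*o + 1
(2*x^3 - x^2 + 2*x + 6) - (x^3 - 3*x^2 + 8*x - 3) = x^3 + 2*x^2 - 6*x + 9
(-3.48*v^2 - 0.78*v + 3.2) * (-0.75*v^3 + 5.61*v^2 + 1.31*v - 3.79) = 2.61*v^5 - 18.9378*v^4 - 11.3346*v^3 + 30.1194*v^2 + 7.1482*v - 12.128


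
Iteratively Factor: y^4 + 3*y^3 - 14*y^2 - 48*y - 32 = (y - 4)*(y^3 + 7*y^2 + 14*y + 8) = (y - 4)*(y + 1)*(y^2 + 6*y + 8) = (y - 4)*(y + 1)*(y + 4)*(y + 2)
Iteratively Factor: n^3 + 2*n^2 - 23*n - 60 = (n - 5)*(n^2 + 7*n + 12) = (n - 5)*(n + 3)*(n + 4)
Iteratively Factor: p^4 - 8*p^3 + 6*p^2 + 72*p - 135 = (p - 5)*(p^3 - 3*p^2 - 9*p + 27) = (p - 5)*(p - 3)*(p^2 - 9) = (p - 5)*(p - 3)*(p + 3)*(p - 3)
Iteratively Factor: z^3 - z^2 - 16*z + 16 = (z - 1)*(z^2 - 16) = (z - 4)*(z - 1)*(z + 4)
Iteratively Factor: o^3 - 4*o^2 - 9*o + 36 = (o + 3)*(o^2 - 7*o + 12) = (o - 3)*(o + 3)*(o - 4)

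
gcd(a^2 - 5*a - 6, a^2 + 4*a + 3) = a + 1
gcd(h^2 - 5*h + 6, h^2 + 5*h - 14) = h - 2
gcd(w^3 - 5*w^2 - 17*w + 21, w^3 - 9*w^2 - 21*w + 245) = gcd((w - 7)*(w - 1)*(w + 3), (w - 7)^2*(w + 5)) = w - 7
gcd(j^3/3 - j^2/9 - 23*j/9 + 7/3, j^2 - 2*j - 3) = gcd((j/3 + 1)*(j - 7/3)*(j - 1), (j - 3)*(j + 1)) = 1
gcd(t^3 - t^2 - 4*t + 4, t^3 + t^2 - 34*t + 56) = t - 2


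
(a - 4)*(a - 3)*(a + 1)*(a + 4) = a^4 - 2*a^3 - 19*a^2 + 32*a + 48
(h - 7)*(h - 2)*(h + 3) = h^3 - 6*h^2 - 13*h + 42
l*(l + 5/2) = l^2 + 5*l/2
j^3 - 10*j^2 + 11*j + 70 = (j - 7)*(j - 5)*(j + 2)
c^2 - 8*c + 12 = (c - 6)*(c - 2)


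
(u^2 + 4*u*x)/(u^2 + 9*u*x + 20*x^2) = u/(u + 5*x)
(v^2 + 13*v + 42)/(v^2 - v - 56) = (v + 6)/(v - 8)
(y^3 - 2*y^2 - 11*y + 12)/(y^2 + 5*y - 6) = (y^2 - y - 12)/(y + 6)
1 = 1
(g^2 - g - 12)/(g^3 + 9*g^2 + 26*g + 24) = (g - 4)/(g^2 + 6*g + 8)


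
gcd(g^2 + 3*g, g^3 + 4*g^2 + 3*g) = g^2 + 3*g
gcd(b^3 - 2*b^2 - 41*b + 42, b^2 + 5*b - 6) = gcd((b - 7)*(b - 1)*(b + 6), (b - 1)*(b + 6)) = b^2 + 5*b - 6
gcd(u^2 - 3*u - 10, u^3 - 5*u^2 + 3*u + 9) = 1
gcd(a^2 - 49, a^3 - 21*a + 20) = 1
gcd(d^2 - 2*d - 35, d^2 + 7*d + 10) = d + 5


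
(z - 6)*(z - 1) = z^2 - 7*z + 6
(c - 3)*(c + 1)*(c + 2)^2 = c^4 + 2*c^3 - 7*c^2 - 20*c - 12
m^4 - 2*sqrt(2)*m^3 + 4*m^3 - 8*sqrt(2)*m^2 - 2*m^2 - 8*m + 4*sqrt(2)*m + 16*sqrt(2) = (m + 4)*(m - 2*sqrt(2))*(m - sqrt(2))*(m + sqrt(2))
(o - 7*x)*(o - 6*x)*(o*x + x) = o^3*x - 13*o^2*x^2 + o^2*x + 42*o*x^3 - 13*o*x^2 + 42*x^3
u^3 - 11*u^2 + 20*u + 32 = (u - 8)*(u - 4)*(u + 1)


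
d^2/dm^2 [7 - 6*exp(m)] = -6*exp(m)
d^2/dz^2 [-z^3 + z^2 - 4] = 2 - 6*z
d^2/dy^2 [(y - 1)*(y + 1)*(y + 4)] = 6*y + 8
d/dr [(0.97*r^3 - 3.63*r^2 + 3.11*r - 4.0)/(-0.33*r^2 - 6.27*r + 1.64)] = (-0.3201*r^4 - 12.1638*r^3 + 28.5588*r^2 - 14.5464*r - 19.9796)/(0.1089*r^4 + 4.1382*r^3 + 38.2305*r^2 - 20.5656*r + 2.6896)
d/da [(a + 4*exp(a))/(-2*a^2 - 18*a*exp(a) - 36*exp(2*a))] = ((a + 4*exp(a))*(9*a*exp(a) + 2*a + 36*exp(2*a) + 9*exp(a)) - (4*exp(a) + 1)*(a^2 + 9*a*exp(a) + 18*exp(2*a)))/(2*(a^2 + 9*a*exp(a) + 18*exp(2*a))^2)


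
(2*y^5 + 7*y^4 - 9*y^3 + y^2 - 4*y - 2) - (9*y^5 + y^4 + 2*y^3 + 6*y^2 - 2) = -7*y^5 + 6*y^4 - 11*y^3 - 5*y^2 - 4*y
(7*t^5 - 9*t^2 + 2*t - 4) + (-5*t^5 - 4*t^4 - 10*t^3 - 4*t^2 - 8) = 2*t^5 - 4*t^4 - 10*t^3 - 13*t^2 + 2*t - 12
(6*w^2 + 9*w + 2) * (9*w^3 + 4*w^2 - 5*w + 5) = 54*w^5 + 105*w^4 + 24*w^3 - 7*w^2 + 35*w + 10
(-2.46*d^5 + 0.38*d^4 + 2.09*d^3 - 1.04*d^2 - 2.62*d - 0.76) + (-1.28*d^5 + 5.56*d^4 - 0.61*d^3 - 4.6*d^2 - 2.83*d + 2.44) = -3.74*d^5 + 5.94*d^4 + 1.48*d^3 - 5.64*d^2 - 5.45*d + 1.68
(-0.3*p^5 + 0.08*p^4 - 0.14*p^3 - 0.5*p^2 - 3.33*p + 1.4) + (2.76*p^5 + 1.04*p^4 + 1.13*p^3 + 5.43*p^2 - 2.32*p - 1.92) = 2.46*p^5 + 1.12*p^4 + 0.99*p^3 + 4.93*p^2 - 5.65*p - 0.52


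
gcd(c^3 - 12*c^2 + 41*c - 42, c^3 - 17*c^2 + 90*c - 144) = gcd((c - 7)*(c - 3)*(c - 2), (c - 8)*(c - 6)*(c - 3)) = c - 3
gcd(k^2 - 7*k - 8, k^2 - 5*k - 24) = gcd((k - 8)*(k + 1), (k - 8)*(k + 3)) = k - 8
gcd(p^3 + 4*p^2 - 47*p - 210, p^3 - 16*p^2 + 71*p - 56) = p - 7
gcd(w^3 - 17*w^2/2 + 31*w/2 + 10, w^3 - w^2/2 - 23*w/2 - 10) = w - 4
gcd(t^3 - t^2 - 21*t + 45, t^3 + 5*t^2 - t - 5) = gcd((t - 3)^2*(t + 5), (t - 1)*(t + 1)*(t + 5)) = t + 5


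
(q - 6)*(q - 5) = q^2 - 11*q + 30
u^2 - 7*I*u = u*(u - 7*I)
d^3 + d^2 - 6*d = d*(d - 2)*(d + 3)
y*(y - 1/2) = y^2 - y/2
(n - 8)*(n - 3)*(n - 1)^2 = n^4 - 13*n^3 + 47*n^2 - 59*n + 24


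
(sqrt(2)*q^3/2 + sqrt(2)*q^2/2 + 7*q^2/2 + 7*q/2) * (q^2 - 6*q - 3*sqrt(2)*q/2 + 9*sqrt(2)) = sqrt(2)*q^5/2 - 5*sqrt(2)*q^4/2 + 2*q^4 - 33*sqrt(2)*q^3/4 - 10*q^3 - 12*q^2 + 105*sqrt(2)*q^2/4 + 63*sqrt(2)*q/2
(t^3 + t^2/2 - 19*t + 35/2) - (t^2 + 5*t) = t^3 - t^2/2 - 24*t + 35/2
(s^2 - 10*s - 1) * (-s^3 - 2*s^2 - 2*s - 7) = -s^5 + 8*s^4 + 19*s^3 + 15*s^2 + 72*s + 7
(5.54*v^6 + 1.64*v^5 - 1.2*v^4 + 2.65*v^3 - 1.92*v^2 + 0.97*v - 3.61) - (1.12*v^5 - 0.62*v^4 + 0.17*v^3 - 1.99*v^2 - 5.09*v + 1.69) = 5.54*v^6 + 0.52*v^5 - 0.58*v^4 + 2.48*v^3 + 0.0700000000000001*v^2 + 6.06*v - 5.3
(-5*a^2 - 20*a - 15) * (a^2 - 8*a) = -5*a^4 + 20*a^3 + 145*a^2 + 120*a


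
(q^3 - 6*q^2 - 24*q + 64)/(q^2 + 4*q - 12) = (q^2 - 4*q - 32)/(q + 6)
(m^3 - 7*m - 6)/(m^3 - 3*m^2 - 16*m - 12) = (m - 3)/(m - 6)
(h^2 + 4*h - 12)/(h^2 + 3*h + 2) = (h^2 + 4*h - 12)/(h^2 + 3*h + 2)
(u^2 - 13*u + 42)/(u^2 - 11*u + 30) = (u - 7)/(u - 5)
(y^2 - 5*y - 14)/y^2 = 1 - 5/y - 14/y^2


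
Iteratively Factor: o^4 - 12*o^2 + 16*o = (o + 4)*(o^3 - 4*o^2 + 4*o) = (o - 2)*(o + 4)*(o^2 - 2*o) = o*(o - 2)*(o + 4)*(o - 2)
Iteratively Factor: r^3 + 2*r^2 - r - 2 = (r - 1)*(r^2 + 3*r + 2) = (r - 1)*(r + 2)*(r + 1)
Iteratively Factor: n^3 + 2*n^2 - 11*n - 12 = (n - 3)*(n^2 + 5*n + 4) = (n - 3)*(n + 1)*(n + 4)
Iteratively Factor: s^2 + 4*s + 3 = (s + 3)*(s + 1)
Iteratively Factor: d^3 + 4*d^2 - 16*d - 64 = (d + 4)*(d^2 - 16) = (d - 4)*(d + 4)*(d + 4)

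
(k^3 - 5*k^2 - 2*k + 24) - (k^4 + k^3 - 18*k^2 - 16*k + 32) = -k^4 + 13*k^2 + 14*k - 8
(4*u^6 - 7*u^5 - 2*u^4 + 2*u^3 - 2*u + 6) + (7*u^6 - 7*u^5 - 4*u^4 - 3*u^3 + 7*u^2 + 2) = 11*u^6 - 14*u^5 - 6*u^4 - u^3 + 7*u^2 - 2*u + 8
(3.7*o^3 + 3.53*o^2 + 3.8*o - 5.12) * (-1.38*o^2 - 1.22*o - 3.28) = -5.106*o^5 - 9.3854*o^4 - 21.6866*o^3 - 9.1488*o^2 - 6.2176*o + 16.7936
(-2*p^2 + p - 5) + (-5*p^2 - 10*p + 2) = -7*p^2 - 9*p - 3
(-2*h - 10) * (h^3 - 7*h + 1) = -2*h^4 - 10*h^3 + 14*h^2 + 68*h - 10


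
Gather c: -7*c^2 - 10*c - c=-7*c^2 - 11*c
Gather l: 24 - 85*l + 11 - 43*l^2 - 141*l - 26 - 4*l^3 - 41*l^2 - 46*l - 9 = -4*l^3 - 84*l^2 - 272*l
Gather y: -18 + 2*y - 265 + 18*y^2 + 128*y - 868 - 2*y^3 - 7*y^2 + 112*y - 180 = -2*y^3 + 11*y^2 + 242*y - 1331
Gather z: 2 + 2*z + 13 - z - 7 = z + 8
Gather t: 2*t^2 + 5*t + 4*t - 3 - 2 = 2*t^2 + 9*t - 5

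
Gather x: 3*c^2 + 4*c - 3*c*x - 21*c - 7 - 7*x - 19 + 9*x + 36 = 3*c^2 - 17*c + x*(2 - 3*c) + 10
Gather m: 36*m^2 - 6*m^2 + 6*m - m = 30*m^2 + 5*m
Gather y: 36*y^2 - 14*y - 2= 36*y^2 - 14*y - 2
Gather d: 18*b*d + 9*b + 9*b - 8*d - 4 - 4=18*b + d*(18*b - 8) - 8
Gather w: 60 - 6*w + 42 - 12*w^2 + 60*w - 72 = -12*w^2 + 54*w + 30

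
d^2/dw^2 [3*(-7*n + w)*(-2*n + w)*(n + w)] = -48*n + 18*w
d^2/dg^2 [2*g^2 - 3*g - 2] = 4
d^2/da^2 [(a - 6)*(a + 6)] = 2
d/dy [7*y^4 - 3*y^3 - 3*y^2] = y*(28*y^2 - 9*y - 6)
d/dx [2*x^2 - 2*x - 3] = 4*x - 2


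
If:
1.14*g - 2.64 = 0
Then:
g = 2.32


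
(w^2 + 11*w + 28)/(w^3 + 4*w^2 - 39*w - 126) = (w + 4)/(w^2 - 3*w - 18)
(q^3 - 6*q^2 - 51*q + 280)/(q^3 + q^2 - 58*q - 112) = (q - 5)/(q + 2)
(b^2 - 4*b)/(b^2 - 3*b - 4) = b/(b + 1)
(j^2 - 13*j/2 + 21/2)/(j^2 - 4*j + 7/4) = 2*(j - 3)/(2*j - 1)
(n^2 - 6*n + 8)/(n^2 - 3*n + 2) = (n - 4)/(n - 1)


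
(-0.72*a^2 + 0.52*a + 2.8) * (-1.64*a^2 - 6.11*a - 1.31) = 1.1808*a^4 + 3.5464*a^3 - 6.826*a^2 - 17.7892*a - 3.668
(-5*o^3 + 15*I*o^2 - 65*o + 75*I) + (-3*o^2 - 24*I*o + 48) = -5*o^3 - 3*o^2 + 15*I*o^2 - 65*o - 24*I*o + 48 + 75*I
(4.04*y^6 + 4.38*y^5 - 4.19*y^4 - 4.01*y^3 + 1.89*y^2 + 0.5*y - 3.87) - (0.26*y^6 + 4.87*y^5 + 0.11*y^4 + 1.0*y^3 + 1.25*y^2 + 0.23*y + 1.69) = 3.78*y^6 - 0.49*y^5 - 4.3*y^4 - 5.01*y^3 + 0.64*y^2 + 0.27*y - 5.56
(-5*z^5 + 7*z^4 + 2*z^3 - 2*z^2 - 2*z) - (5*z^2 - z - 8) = -5*z^5 + 7*z^4 + 2*z^3 - 7*z^2 - z + 8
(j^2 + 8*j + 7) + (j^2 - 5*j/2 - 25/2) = 2*j^2 + 11*j/2 - 11/2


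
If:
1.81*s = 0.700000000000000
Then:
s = 0.39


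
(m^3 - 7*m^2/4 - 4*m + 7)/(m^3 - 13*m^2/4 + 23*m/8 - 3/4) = 2*(4*m^2 + m - 14)/(8*m^2 - 10*m + 3)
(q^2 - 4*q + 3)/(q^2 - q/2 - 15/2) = 2*(q - 1)/(2*q + 5)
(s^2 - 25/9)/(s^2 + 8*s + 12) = (s^2 - 25/9)/(s^2 + 8*s + 12)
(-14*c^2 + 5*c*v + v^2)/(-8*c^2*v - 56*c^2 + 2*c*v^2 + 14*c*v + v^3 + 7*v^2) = (7*c + v)/(4*c*v + 28*c + v^2 + 7*v)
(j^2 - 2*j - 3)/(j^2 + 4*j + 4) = (j^2 - 2*j - 3)/(j^2 + 4*j + 4)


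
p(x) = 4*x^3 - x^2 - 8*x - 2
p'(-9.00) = 982.00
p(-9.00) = -2927.00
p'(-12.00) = 1744.00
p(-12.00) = -6962.00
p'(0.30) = -7.52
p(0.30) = -4.38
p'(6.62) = 504.65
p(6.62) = 1061.69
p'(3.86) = 163.08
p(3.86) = 182.27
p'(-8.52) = 880.12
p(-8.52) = -2480.31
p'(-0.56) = -3.12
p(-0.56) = 1.46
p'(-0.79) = 1.07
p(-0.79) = 1.72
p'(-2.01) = 44.50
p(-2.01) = -22.44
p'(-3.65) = 159.17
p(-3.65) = -180.63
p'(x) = 12*x^2 - 2*x - 8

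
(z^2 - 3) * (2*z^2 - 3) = 2*z^4 - 9*z^2 + 9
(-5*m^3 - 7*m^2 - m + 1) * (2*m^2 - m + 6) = -10*m^5 - 9*m^4 - 25*m^3 - 39*m^2 - 7*m + 6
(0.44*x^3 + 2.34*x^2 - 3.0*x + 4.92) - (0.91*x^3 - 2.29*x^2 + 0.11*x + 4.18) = -0.47*x^3 + 4.63*x^2 - 3.11*x + 0.74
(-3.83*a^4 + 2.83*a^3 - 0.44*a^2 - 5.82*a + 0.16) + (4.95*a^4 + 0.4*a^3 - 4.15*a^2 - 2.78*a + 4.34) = 1.12*a^4 + 3.23*a^3 - 4.59*a^2 - 8.6*a + 4.5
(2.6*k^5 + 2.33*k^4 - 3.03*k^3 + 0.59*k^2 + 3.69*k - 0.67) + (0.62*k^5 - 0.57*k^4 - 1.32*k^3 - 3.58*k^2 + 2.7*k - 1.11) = 3.22*k^5 + 1.76*k^4 - 4.35*k^3 - 2.99*k^2 + 6.39*k - 1.78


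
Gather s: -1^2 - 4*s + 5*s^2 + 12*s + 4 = 5*s^2 + 8*s + 3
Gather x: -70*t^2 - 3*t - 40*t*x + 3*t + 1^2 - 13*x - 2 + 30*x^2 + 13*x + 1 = -70*t^2 - 40*t*x + 30*x^2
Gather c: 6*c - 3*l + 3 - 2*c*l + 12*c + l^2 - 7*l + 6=c*(18 - 2*l) + l^2 - 10*l + 9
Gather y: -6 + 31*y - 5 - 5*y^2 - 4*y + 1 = -5*y^2 + 27*y - 10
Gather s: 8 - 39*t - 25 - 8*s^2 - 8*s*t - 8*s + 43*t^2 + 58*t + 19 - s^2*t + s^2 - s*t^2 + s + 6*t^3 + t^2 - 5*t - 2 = s^2*(-t - 7) + s*(-t^2 - 8*t - 7) + 6*t^3 + 44*t^2 + 14*t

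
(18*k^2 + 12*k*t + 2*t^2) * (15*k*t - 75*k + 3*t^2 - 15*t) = 270*k^3*t - 1350*k^3 + 234*k^2*t^2 - 1170*k^2*t + 66*k*t^3 - 330*k*t^2 + 6*t^4 - 30*t^3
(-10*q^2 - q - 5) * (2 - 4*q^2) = 40*q^4 + 4*q^3 - 2*q - 10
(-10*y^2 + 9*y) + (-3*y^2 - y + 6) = -13*y^2 + 8*y + 6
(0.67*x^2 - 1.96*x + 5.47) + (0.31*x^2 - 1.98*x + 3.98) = 0.98*x^2 - 3.94*x + 9.45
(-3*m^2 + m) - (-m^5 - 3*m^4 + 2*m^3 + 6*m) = m^5 + 3*m^4 - 2*m^3 - 3*m^2 - 5*m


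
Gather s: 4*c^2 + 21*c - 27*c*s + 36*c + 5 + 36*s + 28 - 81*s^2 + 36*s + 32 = 4*c^2 + 57*c - 81*s^2 + s*(72 - 27*c) + 65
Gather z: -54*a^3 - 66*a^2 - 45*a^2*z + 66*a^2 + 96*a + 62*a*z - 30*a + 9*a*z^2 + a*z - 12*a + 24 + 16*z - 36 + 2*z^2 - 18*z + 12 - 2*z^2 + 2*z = -54*a^3 + 9*a*z^2 + 54*a + z*(-45*a^2 + 63*a)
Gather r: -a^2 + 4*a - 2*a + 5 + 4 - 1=-a^2 + 2*a + 8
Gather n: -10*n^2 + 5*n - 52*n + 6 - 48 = -10*n^2 - 47*n - 42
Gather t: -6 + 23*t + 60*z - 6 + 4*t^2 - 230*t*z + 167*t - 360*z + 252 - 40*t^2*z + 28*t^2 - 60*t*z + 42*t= t^2*(32 - 40*z) + t*(232 - 290*z) - 300*z + 240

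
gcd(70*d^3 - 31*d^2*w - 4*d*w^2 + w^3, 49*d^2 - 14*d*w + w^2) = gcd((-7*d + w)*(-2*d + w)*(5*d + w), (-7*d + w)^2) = -7*d + w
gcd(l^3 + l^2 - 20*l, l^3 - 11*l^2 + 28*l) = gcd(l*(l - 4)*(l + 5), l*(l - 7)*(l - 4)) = l^2 - 4*l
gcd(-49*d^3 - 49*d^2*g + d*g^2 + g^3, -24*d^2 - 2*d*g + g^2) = 1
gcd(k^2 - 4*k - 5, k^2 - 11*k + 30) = k - 5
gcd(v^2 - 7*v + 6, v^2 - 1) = v - 1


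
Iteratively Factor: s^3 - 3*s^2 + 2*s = (s - 2)*(s^2 - s) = (s - 2)*(s - 1)*(s)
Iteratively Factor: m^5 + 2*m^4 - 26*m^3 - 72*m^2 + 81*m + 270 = (m - 5)*(m^4 + 7*m^3 + 9*m^2 - 27*m - 54) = (m - 5)*(m + 3)*(m^3 + 4*m^2 - 3*m - 18) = (m - 5)*(m + 3)^2*(m^2 + m - 6) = (m - 5)*(m + 3)^3*(m - 2)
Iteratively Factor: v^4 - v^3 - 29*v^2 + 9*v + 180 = (v + 4)*(v^3 - 5*v^2 - 9*v + 45) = (v - 5)*(v + 4)*(v^2 - 9) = (v - 5)*(v + 3)*(v + 4)*(v - 3)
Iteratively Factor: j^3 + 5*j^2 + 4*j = (j + 1)*(j^2 + 4*j) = j*(j + 1)*(j + 4)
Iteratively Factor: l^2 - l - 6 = (l + 2)*(l - 3)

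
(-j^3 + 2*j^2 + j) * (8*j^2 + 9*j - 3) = -8*j^5 + 7*j^4 + 29*j^3 + 3*j^2 - 3*j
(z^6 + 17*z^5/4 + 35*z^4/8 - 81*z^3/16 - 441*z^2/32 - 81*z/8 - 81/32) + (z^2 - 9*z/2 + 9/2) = z^6 + 17*z^5/4 + 35*z^4/8 - 81*z^3/16 - 409*z^2/32 - 117*z/8 + 63/32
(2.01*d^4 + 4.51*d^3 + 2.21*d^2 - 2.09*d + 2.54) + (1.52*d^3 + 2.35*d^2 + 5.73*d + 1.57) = 2.01*d^4 + 6.03*d^3 + 4.56*d^2 + 3.64*d + 4.11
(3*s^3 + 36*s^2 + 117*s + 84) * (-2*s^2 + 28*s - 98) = -6*s^5 + 12*s^4 + 480*s^3 - 420*s^2 - 9114*s - 8232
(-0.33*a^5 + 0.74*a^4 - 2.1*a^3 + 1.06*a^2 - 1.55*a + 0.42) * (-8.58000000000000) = 2.8314*a^5 - 6.3492*a^4 + 18.018*a^3 - 9.0948*a^2 + 13.299*a - 3.6036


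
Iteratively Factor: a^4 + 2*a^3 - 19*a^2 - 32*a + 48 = (a - 4)*(a^3 + 6*a^2 + 5*a - 12) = (a - 4)*(a - 1)*(a^2 + 7*a + 12) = (a - 4)*(a - 1)*(a + 4)*(a + 3)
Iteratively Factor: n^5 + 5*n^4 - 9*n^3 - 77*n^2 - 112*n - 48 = (n + 1)*(n^4 + 4*n^3 - 13*n^2 - 64*n - 48) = (n - 4)*(n + 1)*(n^3 + 8*n^2 + 19*n + 12) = (n - 4)*(n + 1)^2*(n^2 + 7*n + 12) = (n - 4)*(n + 1)^2*(n + 3)*(n + 4)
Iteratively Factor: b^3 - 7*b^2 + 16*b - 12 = (b - 2)*(b^2 - 5*b + 6) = (b - 2)^2*(b - 3)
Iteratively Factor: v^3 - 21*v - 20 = (v + 4)*(v^2 - 4*v - 5) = (v + 1)*(v + 4)*(v - 5)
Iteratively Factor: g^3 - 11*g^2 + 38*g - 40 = (g - 2)*(g^2 - 9*g + 20) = (g - 4)*(g - 2)*(g - 5)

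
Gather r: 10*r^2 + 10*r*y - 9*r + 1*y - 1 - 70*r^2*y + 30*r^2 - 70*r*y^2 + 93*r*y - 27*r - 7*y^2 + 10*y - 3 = r^2*(40 - 70*y) + r*(-70*y^2 + 103*y - 36) - 7*y^2 + 11*y - 4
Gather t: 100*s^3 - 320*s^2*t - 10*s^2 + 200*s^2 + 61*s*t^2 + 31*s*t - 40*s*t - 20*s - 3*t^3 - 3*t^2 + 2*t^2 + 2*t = 100*s^3 + 190*s^2 - 20*s - 3*t^3 + t^2*(61*s - 1) + t*(-320*s^2 - 9*s + 2)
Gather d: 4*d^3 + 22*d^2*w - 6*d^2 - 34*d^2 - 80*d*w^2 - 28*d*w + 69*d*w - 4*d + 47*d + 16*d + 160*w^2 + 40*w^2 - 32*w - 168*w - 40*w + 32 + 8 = 4*d^3 + d^2*(22*w - 40) + d*(-80*w^2 + 41*w + 59) + 200*w^2 - 240*w + 40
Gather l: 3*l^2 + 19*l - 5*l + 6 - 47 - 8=3*l^2 + 14*l - 49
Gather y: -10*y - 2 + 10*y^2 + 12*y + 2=10*y^2 + 2*y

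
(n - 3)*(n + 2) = n^2 - n - 6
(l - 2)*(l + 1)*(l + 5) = l^3 + 4*l^2 - 7*l - 10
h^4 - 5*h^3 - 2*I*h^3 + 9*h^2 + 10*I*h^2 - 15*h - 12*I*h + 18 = (h - 3)*(h - 2)*(h - 3*I)*(h + I)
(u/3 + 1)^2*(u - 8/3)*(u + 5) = u^4/9 + 25*u^3/27 + 29*u^2/27 - 59*u/9 - 40/3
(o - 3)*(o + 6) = o^2 + 3*o - 18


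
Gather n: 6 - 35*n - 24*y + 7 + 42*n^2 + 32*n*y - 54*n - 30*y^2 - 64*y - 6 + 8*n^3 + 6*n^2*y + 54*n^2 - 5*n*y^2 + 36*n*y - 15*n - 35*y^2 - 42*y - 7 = 8*n^3 + n^2*(6*y + 96) + n*(-5*y^2 + 68*y - 104) - 65*y^2 - 130*y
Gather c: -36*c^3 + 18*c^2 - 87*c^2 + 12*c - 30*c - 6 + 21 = -36*c^3 - 69*c^2 - 18*c + 15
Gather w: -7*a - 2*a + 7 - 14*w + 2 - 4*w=-9*a - 18*w + 9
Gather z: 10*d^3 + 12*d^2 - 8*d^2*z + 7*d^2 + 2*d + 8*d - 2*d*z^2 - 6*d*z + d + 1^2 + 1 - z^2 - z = 10*d^3 + 19*d^2 + 11*d + z^2*(-2*d - 1) + z*(-8*d^2 - 6*d - 1) + 2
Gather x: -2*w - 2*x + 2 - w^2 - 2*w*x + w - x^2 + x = -w^2 - w - x^2 + x*(-2*w - 1) + 2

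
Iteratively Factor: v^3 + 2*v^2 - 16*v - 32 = (v + 4)*(v^2 - 2*v - 8) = (v + 2)*(v + 4)*(v - 4)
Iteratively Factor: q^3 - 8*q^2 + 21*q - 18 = (q - 3)*(q^2 - 5*q + 6) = (q - 3)*(q - 2)*(q - 3)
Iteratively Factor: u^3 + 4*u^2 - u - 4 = (u + 1)*(u^2 + 3*u - 4) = (u - 1)*(u + 1)*(u + 4)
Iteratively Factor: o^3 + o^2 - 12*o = (o - 3)*(o^2 + 4*o) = (o - 3)*(o + 4)*(o)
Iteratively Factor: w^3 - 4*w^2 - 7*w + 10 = (w + 2)*(w^2 - 6*w + 5) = (w - 1)*(w + 2)*(w - 5)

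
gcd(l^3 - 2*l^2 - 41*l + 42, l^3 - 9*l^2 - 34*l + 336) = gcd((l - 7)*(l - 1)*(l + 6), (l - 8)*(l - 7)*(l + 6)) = l^2 - l - 42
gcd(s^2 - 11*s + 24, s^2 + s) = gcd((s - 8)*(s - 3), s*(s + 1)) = 1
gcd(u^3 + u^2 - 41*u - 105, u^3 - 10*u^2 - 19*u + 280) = u^2 - 2*u - 35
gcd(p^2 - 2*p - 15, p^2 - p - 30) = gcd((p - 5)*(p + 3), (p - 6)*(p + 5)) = 1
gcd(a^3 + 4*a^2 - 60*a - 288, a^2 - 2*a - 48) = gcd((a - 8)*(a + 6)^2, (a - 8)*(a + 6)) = a^2 - 2*a - 48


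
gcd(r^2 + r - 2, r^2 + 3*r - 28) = 1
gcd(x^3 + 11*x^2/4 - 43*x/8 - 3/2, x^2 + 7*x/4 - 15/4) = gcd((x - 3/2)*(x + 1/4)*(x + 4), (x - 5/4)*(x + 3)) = 1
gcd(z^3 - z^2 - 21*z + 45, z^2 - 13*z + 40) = 1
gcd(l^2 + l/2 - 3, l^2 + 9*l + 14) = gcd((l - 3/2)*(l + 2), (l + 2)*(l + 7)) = l + 2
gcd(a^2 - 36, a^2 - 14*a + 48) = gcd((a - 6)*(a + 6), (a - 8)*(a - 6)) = a - 6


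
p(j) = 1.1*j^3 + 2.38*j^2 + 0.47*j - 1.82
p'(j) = 3.3*j^2 + 4.76*j + 0.47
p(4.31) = 132.49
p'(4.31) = 82.29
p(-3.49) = -21.23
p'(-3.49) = 24.05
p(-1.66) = -1.07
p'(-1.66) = 1.66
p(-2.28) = -3.56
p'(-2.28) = 6.77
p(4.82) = 178.92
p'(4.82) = 100.08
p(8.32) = 800.36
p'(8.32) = 268.51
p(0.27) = -1.50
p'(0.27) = 2.00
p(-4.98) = -80.99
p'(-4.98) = 58.61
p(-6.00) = -156.56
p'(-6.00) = 90.71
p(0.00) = -1.82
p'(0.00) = 0.47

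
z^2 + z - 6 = (z - 2)*(z + 3)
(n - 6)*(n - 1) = n^2 - 7*n + 6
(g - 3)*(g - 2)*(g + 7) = g^3 + 2*g^2 - 29*g + 42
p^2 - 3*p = p*(p - 3)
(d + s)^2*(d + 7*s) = d^3 + 9*d^2*s + 15*d*s^2 + 7*s^3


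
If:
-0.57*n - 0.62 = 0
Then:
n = -1.09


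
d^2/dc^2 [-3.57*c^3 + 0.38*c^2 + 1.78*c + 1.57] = 0.76 - 21.42*c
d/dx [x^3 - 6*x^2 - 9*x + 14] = 3*x^2 - 12*x - 9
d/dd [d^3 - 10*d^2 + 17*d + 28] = 3*d^2 - 20*d + 17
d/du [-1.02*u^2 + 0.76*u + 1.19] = 0.76 - 2.04*u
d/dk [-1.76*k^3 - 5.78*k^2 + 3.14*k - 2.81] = -5.28*k^2 - 11.56*k + 3.14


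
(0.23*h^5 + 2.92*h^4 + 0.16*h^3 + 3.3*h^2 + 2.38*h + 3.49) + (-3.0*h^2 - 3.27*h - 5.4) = 0.23*h^5 + 2.92*h^4 + 0.16*h^3 + 0.3*h^2 - 0.89*h - 1.91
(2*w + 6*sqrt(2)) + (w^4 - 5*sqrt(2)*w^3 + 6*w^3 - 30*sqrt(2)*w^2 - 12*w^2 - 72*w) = w^4 - 5*sqrt(2)*w^3 + 6*w^3 - 30*sqrt(2)*w^2 - 12*w^2 - 70*w + 6*sqrt(2)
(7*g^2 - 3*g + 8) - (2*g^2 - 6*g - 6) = 5*g^2 + 3*g + 14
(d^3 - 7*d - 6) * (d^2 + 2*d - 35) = d^5 + 2*d^4 - 42*d^3 - 20*d^2 + 233*d + 210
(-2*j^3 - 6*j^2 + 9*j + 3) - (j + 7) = -2*j^3 - 6*j^2 + 8*j - 4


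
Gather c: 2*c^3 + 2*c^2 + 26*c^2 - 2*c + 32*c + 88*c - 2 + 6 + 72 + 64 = 2*c^3 + 28*c^2 + 118*c + 140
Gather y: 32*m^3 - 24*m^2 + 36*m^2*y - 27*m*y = 32*m^3 - 24*m^2 + y*(36*m^2 - 27*m)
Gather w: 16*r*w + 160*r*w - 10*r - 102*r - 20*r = 176*r*w - 132*r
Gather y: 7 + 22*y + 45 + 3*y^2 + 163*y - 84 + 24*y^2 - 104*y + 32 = 27*y^2 + 81*y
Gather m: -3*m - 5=-3*m - 5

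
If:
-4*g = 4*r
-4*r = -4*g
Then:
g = 0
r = 0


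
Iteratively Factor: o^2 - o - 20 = (o + 4)*(o - 5)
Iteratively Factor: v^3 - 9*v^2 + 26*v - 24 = (v - 4)*(v^2 - 5*v + 6) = (v - 4)*(v - 3)*(v - 2)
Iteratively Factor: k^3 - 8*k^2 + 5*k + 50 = (k + 2)*(k^2 - 10*k + 25) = (k - 5)*(k + 2)*(k - 5)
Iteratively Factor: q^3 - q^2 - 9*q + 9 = (q - 3)*(q^2 + 2*q - 3) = (q - 3)*(q - 1)*(q + 3)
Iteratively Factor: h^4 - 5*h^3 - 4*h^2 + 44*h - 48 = (h + 3)*(h^3 - 8*h^2 + 20*h - 16) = (h - 4)*(h + 3)*(h^2 - 4*h + 4) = (h - 4)*(h - 2)*(h + 3)*(h - 2)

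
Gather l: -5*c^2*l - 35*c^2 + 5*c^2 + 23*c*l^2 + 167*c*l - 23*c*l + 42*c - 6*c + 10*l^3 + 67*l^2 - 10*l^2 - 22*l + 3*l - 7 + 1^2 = -30*c^2 + 36*c + 10*l^3 + l^2*(23*c + 57) + l*(-5*c^2 + 144*c - 19) - 6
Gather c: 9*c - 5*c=4*c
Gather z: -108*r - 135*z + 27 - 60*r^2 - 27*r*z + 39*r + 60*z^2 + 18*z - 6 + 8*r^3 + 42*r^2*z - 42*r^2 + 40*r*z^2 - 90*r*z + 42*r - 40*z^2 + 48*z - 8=8*r^3 - 102*r^2 - 27*r + z^2*(40*r + 20) + z*(42*r^2 - 117*r - 69) + 13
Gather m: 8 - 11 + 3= 0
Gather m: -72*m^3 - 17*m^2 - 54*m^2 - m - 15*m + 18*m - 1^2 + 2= -72*m^3 - 71*m^2 + 2*m + 1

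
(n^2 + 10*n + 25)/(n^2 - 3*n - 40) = (n + 5)/(n - 8)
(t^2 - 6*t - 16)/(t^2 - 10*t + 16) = (t + 2)/(t - 2)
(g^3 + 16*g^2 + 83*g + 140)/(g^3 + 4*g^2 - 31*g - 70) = (g^2 + 9*g + 20)/(g^2 - 3*g - 10)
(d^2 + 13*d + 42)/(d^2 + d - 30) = (d + 7)/(d - 5)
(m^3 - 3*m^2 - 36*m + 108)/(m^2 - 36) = m - 3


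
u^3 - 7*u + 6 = (u - 2)*(u - 1)*(u + 3)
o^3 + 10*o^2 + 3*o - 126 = (o - 3)*(o + 6)*(o + 7)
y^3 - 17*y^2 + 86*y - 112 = (y - 8)*(y - 7)*(y - 2)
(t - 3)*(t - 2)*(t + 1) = t^3 - 4*t^2 + t + 6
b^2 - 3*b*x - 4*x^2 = (b - 4*x)*(b + x)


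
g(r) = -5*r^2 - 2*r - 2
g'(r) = -10*r - 2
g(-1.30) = -7.85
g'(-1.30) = 11.00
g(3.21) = -59.94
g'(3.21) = -34.10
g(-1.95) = -17.11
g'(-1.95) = 17.50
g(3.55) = -72.11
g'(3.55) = -37.50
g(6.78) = -245.40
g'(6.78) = -69.80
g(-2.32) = -24.27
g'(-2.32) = 21.20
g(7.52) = -299.79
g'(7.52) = -77.20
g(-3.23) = -47.70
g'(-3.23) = 30.30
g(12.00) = -746.00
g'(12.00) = -122.00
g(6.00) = -194.00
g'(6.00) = -62.00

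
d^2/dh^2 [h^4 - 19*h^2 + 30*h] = 12*h^2 - 38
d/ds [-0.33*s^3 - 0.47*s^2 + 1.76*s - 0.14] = -0.99*s^2 - 0.94*s + 1.76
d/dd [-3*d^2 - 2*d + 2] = -6*d - 2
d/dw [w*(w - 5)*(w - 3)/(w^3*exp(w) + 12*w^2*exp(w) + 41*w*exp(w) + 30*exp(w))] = (-w^6 - 4*w^5 + 60*w^4 + 170*w^3 - 793*w^2 - 930*w + 450)*exp(-w)/(w^6 + 24*w^5 + 226*w^4 + 1044*w^3 + 2401*w^2 + 2460*w + 900)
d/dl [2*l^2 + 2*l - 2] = 4*l + 2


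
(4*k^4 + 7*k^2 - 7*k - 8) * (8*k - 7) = 32*k^5 - 28*k^4 + 56*k^3 - 105*k^2 - 15*k + 56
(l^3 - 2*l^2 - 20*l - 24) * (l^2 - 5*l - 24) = l^5 - 7*l^4 - 34*l^3 + 124*l^2 + 600*l + 576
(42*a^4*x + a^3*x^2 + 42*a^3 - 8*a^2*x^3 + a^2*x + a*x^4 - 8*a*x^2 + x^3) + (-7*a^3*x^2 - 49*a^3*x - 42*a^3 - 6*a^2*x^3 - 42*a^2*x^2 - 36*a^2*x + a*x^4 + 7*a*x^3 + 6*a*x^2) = 42*a^4*x - 6*a^3*x^2 - 49*a^3*x - 14*a^2*x^3 - 42*a^2*x^2 - 35*a^2*x + 2*a*x^4 + 7*a*x^3 - 2*a*x^2 + x^3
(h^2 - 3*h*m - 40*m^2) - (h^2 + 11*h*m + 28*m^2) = -14*h*m - 68*m^2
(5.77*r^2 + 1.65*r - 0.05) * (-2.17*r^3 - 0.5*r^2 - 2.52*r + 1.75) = -12.5209*r^5 - 6.4655*r^4 - 15.2569*r^3 + 5.9645*r^2 + 3.0135*r - 0.0875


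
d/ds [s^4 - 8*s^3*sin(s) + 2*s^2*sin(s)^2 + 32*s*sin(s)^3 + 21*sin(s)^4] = -8*s^3*cos(s) + 4*s^3 - 24*s^2*sin(s) + 2*s^2*sin(2*s) + 96*s*sin(s)^2*cos(s) + 4*s*sin(s)^2 + 84*sin(s)^3*cos(s) + 32*sin(s)^3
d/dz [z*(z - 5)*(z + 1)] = 3*z^2 - 8*z - 5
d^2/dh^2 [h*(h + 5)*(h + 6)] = 6*h + 22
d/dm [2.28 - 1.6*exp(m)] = -1.6*exp(m)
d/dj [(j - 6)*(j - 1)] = 2*j - 7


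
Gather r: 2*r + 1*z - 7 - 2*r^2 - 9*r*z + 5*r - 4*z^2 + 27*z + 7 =-2*r^2 + r*(7 - 9*z) - 4*z^2 + 28*z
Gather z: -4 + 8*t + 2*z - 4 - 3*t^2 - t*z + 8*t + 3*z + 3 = -3*t^2 + 16*t + z*(5 - t) - 5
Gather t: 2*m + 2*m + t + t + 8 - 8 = 4*m + 2*t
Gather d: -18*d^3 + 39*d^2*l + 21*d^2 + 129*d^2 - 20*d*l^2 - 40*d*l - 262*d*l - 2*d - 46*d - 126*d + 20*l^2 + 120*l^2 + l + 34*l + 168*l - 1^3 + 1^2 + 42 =-18*d^3 + d^2*(39*l + 150) + d*(-20*l^2 - 302*l - 174) + 140*l^2 + 203*l + 42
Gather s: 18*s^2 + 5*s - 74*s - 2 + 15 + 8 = 18*s^2 - 69*s + 21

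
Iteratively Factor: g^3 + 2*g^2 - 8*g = (g - 2)*(g^2 + 4*g) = (g - 2)*(g + 4)*(g)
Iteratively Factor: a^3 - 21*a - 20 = (a + 1)*(a^2 - a - 20) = (a - 5)*(a + 1)*(a + 4)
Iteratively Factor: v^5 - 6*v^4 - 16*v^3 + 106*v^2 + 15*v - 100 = (v + 1)*(v^4 - 7*v^3 - 9*v^2 + 115*v - 100) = (v - 1)*(v + 1)*(v^3 - 6*v^2 - 15*v + 100) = (v - 1)*(v + 1)*(v + 4)*(v^2 - 10*v + 25) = (v - 5)*(v - 1)*(v + 1)*(v + 4)*(v - 5)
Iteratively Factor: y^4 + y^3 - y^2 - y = (y)*(y^3 + y^2 - y - 1) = y*(y + 1)*(y^2 - 1) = y*(y - 1)*(y + 1)*(y + 1)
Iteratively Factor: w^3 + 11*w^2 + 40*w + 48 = (w + 4)*(w^2 + 7*w + 12) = (w + 3)*(w + 4)*(w + 4)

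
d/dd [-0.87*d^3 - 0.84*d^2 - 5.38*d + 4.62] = -2.61*d^2 - 1.68*d - 5.38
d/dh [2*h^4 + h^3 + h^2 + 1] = h*(8*h^2 + 3*h + 2)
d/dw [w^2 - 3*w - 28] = 2*w - 3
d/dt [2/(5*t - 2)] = -10/(5*t - 2)^2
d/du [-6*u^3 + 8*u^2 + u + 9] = -18*u^2 + 16*u + 1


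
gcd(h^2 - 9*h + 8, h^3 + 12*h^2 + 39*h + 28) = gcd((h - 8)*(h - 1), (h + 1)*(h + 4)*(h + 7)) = 1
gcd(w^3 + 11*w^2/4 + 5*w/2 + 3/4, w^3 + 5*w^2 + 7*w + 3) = w^2 + 2*w + 1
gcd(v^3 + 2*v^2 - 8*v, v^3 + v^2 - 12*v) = v^2 + 4*v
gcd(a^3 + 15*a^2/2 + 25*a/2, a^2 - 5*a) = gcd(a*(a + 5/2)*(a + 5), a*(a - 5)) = a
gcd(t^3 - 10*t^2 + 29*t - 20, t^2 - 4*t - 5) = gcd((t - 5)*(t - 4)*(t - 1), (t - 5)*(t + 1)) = t - 5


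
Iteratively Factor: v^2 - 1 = (v - 1)*(v + 1)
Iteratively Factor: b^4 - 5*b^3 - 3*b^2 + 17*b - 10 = (b - 1)*(b^3 - 4*b^2 - 7*b + 10) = (b - 1)*(b + 2)*(b^2 - 6*b + 5) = (b - 5)*(b - 1)*(b + 2)*(b - 1)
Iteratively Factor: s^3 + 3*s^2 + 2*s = (s + 2)*(s^2 + s) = s*(s + 2)*(s + 1)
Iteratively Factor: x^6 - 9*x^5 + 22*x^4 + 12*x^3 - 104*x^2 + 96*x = (x - 3)*(x^5 - 6*x^4 + 4*x^3 + 24*x^2 - 32*x) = (x - 3)*(x + 2)*(x^4 - 8*x^3 + 20*x^2 - 16*x) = (x - 3)*(x - 2)*(x + 2)*(x^3 - 6*x^2 + 8*x) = x*(x - 3)*(x - 2)*(x + 2)*(x^2 - 6*x + 8) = x*(x - 3)*(x - 2)^2*(x + 2)*(x - 4)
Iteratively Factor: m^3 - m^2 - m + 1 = (m - 1)*(m^2 - 1) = (m - 1)^2*(m + 1)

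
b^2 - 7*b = b*(b - 7)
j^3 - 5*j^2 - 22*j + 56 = (j - 7)*(j - 2)*(j + 4)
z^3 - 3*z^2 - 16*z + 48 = (z - 4)*(z - 3)*(z + 4)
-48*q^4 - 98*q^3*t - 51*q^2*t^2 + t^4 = (-8*q + t)*(q + t)^2*(6*q + t)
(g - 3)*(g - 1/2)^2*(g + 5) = g^4 + g^3 - 67*g^2/4 + 31*g/2 - 15/4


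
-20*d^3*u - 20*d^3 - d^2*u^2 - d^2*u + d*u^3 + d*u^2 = (-5*d + u)*(4*d + u)*(d*u + d)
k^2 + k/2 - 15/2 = (k - 5/2)*(k + 3)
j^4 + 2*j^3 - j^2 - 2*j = j*(j - 1)*(j + 1)*(j + 2)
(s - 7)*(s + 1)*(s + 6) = s^3 - 43*s - 42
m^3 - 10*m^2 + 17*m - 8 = (m - 8)*(m - 1)^2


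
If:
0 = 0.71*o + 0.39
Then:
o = -0.55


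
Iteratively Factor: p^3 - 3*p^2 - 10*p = (p)*(p^2 - 3*p - 10) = p*(p - 5)*(p + 2)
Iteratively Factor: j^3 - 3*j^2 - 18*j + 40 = (j + 4)*(j^2 - 7*j + 10) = (j - 5)*(j + 4)*(j - 2)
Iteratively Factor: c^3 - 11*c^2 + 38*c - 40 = (c - 5)*(c^2 - 6*c + 8) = (c - 5)*(c - 4)*(c - 2)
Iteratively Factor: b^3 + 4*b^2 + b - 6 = (b + 2)*(b^2 + 2*b - 3) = (b + 2)*(b + 3)*(b - 1)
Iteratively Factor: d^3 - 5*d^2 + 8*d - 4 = (d - 2)*(d^2 - 3*d + 2) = (d - 2)*(d - 1)*(d - 2)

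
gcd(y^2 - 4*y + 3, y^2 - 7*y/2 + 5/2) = y - 1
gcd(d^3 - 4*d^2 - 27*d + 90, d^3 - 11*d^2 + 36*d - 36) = d^2 - 9*d + 18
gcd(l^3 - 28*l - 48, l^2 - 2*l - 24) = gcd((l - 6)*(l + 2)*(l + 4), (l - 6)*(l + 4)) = l^2 - 2*l - 24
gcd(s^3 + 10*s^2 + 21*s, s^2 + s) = s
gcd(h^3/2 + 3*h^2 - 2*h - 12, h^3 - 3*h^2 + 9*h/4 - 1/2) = h - 2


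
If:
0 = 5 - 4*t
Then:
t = 5/4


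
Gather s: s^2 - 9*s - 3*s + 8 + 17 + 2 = s^2 - 12*s + 27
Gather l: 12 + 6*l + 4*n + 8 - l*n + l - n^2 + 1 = l*(7 - n) - n^2 + 4*n + 21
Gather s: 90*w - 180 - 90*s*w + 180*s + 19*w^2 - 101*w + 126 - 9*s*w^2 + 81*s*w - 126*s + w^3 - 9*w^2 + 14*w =s*(-9*w^2 - 9*w + 54) + w^3 + 10*w^2 + 3*w - 54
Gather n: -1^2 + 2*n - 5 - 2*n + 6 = 0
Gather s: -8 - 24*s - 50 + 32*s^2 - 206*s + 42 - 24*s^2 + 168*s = 8*s^2 - 62*s - 16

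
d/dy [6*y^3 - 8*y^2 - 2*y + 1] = 18*y^2 - 16*y - 2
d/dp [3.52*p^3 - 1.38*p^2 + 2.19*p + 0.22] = 10.56*p^2 - 2.76*p + 2.19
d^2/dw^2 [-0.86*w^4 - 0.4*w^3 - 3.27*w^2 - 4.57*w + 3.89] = -10.32*w^2 - 2.4*w - 6.54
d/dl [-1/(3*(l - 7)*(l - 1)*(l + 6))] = ((l - 7)*(l - 1) + (l - 7)*(l + 6) + (l - 1)*(l + 6))/(3*(l - 7)^2*(l - 1)^2*(l + 6)^2)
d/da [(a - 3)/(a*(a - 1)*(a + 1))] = (-2*a^3 + 9*a^2 - 3)/(a^6 - 2*a^4 + a^2)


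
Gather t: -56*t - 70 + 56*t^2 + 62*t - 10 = 56*t^2 + 6*t - 80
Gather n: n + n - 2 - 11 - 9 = 2*n - 22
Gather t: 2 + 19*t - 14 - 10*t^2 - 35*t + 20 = -10*t^2 - 16*t + 8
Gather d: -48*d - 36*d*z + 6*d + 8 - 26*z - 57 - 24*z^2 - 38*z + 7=d*(-36*z - 42) - 24*z^2 - 64*z - 42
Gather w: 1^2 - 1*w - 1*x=-w - x + 1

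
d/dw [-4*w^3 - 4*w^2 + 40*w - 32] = -12*w^2 - 8*w + 40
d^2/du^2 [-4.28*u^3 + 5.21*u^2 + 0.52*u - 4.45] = 10.42 - 25.68*u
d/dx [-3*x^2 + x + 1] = 1 - 6*x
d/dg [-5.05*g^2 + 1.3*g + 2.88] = 1.3 - 10.1*g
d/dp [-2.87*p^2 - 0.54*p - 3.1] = -5.74*p - 0.54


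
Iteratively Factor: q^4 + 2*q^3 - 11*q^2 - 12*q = (q + 4)*(q^3 - 2*q^2 - 3*q) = (q + 1)*(q + 4)*(q^2 - 3*q) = q*(q + 1)*(q + 4)*(q - 3)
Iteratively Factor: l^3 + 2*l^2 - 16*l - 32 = (l + 4)*(l^2 - 2*l - 8) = (l + 2)*(l + 4)*(l - 4)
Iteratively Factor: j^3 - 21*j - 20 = (j + 1)*(j^2 - j - 20) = (j - 5)*(j + 1)*(j + 4)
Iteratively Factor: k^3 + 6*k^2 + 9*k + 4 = (k + 1)*(k^2 + 5*k + 4) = (k + 1)^2*(k + 4)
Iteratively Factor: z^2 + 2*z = (z + 2)*(z)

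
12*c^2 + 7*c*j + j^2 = (3*c + j)*(4*c + j)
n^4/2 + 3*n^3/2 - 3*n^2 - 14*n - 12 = (n/2 + 1)*(n - 3)*(n + 2)^2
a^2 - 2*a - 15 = (a - 5)*(a + 3)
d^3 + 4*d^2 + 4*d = d*(d + 2)^2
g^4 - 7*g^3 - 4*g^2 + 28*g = g*(g - 7)*(g - 2)*(g + 2)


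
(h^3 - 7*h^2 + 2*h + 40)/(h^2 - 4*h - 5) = (h^2 - 2*h - 8)/(h + 1)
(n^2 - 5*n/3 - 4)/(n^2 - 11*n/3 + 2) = (3*n + 4)/(3*n - 2)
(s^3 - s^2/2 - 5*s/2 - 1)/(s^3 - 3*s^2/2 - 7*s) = (-2*s^3 + s^2 + 5*s + 2)/(s*(-2*s^2 + 3*s + 14))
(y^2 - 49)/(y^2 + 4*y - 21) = (y - 7)/(y - 3)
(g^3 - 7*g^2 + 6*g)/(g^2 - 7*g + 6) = g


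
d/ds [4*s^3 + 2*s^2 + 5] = 4*s*(3*s + 1)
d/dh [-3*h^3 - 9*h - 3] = -9*h^2 - 9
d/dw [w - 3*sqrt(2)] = 1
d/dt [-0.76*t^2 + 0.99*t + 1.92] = 0.99 - 1.52*t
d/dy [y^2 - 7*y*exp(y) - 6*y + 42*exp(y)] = -7*y*exp(y) + 2*y + 35*exp(y) - 6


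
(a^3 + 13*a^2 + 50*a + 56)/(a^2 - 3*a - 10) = (a^2 + 11*a + 28)/(a - 5)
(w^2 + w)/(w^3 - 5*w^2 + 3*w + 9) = w/(w^2 - 6*w + 9)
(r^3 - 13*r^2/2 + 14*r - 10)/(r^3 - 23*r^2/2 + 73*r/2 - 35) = (r - 2)/(r - 7)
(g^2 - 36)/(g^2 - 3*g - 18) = (g + 6)/(g + 3)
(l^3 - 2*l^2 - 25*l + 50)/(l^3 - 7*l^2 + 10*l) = (l + 5)/l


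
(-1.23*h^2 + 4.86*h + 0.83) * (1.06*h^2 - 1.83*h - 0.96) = -1.3038*h^4 + 7.4025*h^3 - 6.8332*h^2 - 6.1845*h - 0.7968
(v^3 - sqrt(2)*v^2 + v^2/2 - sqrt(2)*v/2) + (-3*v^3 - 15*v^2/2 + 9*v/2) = -2*v^3 - 7*v^2 - sqrt(2)*v^2 - sqrt(2)*v/2 + 9*v/2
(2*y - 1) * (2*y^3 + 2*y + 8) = 4*y^4 - 2*y^3 + 4*y^2 + 14*y - 8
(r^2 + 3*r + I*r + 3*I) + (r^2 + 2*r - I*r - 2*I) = 2*r^2 + 5*r + I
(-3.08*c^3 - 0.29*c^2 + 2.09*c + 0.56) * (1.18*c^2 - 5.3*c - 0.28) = -3.6344*c^5 + 15.9818*c^4 + 4.8656*c^3 - 10.335*c^2 - 3.5532*c - 0.1568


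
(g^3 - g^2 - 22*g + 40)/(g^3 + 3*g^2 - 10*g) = (g - 4)/g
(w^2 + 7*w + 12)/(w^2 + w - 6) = (w + 4)/(w - 2)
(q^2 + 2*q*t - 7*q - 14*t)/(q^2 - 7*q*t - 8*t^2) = (-q^2 - 2*q*t + 7*q + 14*t)/(-q^2 + 7*q*t + 8*t^2)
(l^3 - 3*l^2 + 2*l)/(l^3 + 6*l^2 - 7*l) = (l - 2)/(l + 7)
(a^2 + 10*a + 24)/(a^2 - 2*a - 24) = (a + 6)/(a - 6)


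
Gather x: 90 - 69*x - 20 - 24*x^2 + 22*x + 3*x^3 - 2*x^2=3*x^3 - 26*x^2 - 47*x + 70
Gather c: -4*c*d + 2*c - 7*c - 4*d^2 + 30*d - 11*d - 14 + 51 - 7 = c*(-4*d - 5) - 4*d^2 + 19*d + 30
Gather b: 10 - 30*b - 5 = 5 - 30*b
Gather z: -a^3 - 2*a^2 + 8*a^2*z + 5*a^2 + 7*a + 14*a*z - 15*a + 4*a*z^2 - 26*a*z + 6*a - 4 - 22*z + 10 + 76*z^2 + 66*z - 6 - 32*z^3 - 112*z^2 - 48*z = -a^3 + 3*a^2 - 2*a - 32*z^3 + z^2*(4*a - 36) + z*(8*a^2 - 12*a - 4)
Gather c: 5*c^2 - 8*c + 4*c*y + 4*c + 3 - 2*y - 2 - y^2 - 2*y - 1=5*c^2 + c*(4*y - 4) - y^2 - 4*y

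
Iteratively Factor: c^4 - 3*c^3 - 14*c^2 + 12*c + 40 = (c + 2)*(c^3 - 5*c^2 - 4*c + 20) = (c - 5)*(c + 2)*(c^2 - 4) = (c - 5)*(c - 2)*(c + 2)*(c + 2)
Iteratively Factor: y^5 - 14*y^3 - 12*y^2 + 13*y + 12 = (y - 1)*(y^4 + y^3 - 13*y^2 - 25*y - 12) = (y - 1)*(y + 3)*(y^3 - 2*y^2 - 7*y - 4) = (y - 1)*(y + 1)*(y + 3)*(y^2 - 3*y - 4) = (y - 1)*(y + 1)^2*(y + 3)*(y - 4)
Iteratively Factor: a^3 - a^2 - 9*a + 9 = (a - 1)*(a^2 - 9) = (a - 1)*(a + 3)*(a - 3)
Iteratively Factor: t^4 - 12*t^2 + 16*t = (t - 2)*(t^3 + 2*t^2 - 8*t) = (t - 2)*(t + 4)*(t^2 - 2*t) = (t - 2)^2*(t + 4)*(t)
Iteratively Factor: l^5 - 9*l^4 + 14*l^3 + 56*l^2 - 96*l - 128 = (l - 4)*(l^4 - 5*l^3 - 6*l^2 + 32*l + 32) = (l - 4)*(l + 2)*(l^3 - 7*l^2 + 8*l + 16) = (l - 4)^2*(l + 2)*(l^2 - 3*l - 4) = (l - 4)^2*(l + 1)*(l + 2)*(l - 4)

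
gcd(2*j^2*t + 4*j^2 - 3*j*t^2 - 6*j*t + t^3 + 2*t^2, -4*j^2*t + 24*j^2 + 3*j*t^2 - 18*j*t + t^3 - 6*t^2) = -j + t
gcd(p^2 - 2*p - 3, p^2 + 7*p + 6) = p + 1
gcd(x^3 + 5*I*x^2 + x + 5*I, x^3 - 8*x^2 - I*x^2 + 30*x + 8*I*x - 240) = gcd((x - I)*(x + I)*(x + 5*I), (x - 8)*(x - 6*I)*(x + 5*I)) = x + 5*I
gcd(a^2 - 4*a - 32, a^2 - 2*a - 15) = 1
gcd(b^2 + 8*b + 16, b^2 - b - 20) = b + 4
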